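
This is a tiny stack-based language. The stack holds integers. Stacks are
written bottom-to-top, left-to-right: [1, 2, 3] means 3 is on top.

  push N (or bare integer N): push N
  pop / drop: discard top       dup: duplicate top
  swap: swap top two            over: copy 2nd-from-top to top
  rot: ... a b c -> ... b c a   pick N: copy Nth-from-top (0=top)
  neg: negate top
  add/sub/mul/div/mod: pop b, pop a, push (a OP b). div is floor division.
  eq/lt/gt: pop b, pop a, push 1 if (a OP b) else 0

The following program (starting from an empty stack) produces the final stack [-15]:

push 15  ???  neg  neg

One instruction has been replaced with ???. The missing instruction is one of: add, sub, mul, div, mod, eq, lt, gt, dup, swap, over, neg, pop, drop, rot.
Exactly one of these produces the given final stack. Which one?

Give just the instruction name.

Stack before ???: [15]
Stack after ???:  [-15]
The instruction that transforms [15] -> [-15] is: neg

Answer: neg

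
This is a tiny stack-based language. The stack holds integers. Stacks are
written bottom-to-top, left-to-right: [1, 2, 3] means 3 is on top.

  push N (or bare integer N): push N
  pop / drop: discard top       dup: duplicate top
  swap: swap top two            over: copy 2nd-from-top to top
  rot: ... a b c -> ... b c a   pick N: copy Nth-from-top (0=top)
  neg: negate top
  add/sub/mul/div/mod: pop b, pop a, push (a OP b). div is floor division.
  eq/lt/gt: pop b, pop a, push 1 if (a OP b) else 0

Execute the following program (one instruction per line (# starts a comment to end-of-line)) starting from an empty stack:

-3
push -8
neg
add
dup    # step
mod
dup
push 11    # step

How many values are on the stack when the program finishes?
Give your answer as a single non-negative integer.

Answer: 3

Derivation:
After 'push -3': stack = [-3] (depth 1)
After 'push -8': stack = [-3, -8] (depth 2)
After 'neg': stack = [-3, 8] (depth 2)
After 'add': stack = [5] (depth 1)
After 'dup': stack = [5, 5] (depth 2)
After 'mod': stack = [0] (depth 1)
After 'dup': stack = [0, 0] (depth 2)
After 'push 11': stack = [0, 0, 11] (depth 3)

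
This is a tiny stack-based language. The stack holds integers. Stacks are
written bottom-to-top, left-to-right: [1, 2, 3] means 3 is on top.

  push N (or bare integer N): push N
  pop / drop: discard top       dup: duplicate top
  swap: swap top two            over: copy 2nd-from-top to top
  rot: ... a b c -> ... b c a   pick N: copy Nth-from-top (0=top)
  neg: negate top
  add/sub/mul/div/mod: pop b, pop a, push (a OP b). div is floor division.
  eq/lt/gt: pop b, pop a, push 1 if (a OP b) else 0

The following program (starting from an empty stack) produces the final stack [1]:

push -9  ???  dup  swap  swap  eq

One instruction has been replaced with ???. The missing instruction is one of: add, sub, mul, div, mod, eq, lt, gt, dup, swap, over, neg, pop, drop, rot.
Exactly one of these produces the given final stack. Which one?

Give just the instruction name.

Answer: neg

Derivation:
Stack before ???: [-9]
Stack after ???:  [9]
The instruction that transforms [-9] -> [9] is: neg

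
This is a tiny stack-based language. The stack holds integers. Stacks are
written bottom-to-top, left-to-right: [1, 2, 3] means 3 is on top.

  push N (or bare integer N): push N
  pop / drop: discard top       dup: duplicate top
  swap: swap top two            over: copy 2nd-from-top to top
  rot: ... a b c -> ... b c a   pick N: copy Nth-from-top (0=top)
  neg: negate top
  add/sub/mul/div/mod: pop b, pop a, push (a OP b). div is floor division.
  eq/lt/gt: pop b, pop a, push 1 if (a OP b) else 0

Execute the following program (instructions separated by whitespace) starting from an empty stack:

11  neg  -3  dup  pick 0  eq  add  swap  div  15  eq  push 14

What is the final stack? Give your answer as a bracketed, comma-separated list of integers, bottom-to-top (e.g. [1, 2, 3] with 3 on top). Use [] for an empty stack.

After 'push 11': [11]
After 'neg': [-11]
After 'push -3': [-11, -3]
After 'dup': [-11, -3, -3]
After 'pick 0': [-11, -3, -3, -3]
After 'eq': [-11, -3, 1]
After 'add': [-11, -2]
After 'swap': [-2, -11]
After 'div': [0]
After 'push 15': [0, 15]
After 'eq': [0]
After 'push 14': [0, 14]

Answer: [0, 14]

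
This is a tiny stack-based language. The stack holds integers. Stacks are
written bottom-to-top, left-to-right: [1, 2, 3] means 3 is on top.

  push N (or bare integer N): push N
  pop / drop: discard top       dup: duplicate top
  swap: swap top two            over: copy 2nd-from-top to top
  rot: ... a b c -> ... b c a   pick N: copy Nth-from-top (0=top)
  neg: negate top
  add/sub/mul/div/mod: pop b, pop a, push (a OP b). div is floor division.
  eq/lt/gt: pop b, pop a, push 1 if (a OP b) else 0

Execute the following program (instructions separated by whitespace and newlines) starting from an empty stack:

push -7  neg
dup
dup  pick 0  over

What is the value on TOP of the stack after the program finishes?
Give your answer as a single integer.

Answer: 7

Derivation:
After 'push -7': [-7]
After 'neg': [7]
After 'dup': [7, 7]
After 'dup': [7, 7, 7]
After 'pick 0': [7, 7, 7, 7]
After 'over': [7, 7, 7, 7, 7]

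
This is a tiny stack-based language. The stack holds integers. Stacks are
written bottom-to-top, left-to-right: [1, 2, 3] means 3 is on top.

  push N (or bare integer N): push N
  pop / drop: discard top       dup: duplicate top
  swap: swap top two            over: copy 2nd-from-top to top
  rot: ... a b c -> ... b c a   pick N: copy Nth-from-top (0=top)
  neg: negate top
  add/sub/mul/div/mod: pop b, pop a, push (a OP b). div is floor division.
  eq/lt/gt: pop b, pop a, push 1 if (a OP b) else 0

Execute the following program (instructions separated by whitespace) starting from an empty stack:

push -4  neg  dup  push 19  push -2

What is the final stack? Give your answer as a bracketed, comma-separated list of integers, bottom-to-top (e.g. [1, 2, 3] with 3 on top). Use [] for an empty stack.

Answer: [4, 4, 19, -2]

Derivation:
After 'push -4': [-4]
After 'neg': [4]
After 'dup': [4, 4]
After 'push 19': [4, 4, 19]
After 'push -2': [4, 4, 19, -2]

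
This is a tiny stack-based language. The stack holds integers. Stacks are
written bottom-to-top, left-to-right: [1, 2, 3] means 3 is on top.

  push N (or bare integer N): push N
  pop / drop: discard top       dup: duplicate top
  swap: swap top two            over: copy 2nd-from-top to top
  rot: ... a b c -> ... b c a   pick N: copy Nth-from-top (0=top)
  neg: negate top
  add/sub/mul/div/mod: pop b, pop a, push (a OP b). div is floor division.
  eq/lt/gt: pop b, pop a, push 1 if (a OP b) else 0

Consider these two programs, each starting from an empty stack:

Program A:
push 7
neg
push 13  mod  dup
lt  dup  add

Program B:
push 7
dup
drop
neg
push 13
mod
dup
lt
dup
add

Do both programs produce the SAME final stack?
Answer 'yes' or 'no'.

Answer: yes

Derivation:
Program A trace:
  After 'push 7': [7]
  After 'neg': [-7]
  After 'push 13': [-7, 13]
  After 'mod': [6]
  After 'dup': [6, 6]
  After 'lt': [0]
  After 'dup': [0, 0]
  After 'add': [0]
Program A final stack: [0]

Program B trace:
  After 'push 7': [7]
  After 'dup': [7, 7]
  After 'drop': [7]
  After 'neg': [-7]
  After 'push 13': [-7, 13]
  After 'mod': [6]
  After 'dup': [6, 6]
  After 'lt': [0]
  After 'dup': [0, 0]
  After 'add': [0]
Program B final stack: [0]
Same: yes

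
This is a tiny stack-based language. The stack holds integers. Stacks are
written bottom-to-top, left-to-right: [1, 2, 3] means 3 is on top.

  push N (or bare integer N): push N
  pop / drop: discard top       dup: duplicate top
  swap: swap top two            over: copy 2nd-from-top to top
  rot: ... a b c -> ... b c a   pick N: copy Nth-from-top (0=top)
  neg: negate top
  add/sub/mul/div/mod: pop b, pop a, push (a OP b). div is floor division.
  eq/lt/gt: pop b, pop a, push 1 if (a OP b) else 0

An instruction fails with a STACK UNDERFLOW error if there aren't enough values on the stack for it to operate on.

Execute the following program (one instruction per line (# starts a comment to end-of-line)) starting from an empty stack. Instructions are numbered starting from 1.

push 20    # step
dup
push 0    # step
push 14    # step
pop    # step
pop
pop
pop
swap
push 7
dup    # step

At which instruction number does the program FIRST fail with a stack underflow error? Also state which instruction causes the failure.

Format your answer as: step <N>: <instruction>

Answer: step 9: swap

Derivation:
Step 1 ('push 20'): stack = [20], depth = 1
Step 2 ('dup'): stack = [20, 20], depth = 2
Step 3 ('push 0'): stack = [20, 20, 0], depth = 3
Step 4 ('push 14'): stack = [20, 20, 0, 14], depth = 4
Step 5 ('pop'): stack = [20, 20, 0], depth = 3
Step 6 ('pop'): stack = [20, 20], depth = 2
Step 7 ('pop'): stack = [20], depth = 1
Step 8 ('pop'): stack = [], depth = 0
Step 9 ('swap'): needs 2 value(s) but depth is 0 — STACK UNDERFLOW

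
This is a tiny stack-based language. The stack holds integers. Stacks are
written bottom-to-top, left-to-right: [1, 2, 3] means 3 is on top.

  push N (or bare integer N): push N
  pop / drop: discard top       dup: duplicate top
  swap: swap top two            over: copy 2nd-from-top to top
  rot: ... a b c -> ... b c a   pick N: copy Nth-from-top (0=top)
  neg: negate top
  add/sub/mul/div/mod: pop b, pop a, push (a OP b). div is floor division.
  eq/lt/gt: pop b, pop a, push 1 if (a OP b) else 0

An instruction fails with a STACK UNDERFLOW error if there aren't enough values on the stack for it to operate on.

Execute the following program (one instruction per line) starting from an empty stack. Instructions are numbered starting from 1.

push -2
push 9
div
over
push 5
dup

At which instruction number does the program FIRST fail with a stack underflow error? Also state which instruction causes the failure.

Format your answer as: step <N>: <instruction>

Answer: step 4: over

Derivation:
Step 1 ('push -2'): stack = [-2], depth = 1
Step 2 ('push 9'): stack = [-2, 9], depth = 2
Step 3 ('div'): stack = [-1], depth = 1
Step 4 ('over'): needs 2 value(s) but depth is 1 — STACK UNDERFLOW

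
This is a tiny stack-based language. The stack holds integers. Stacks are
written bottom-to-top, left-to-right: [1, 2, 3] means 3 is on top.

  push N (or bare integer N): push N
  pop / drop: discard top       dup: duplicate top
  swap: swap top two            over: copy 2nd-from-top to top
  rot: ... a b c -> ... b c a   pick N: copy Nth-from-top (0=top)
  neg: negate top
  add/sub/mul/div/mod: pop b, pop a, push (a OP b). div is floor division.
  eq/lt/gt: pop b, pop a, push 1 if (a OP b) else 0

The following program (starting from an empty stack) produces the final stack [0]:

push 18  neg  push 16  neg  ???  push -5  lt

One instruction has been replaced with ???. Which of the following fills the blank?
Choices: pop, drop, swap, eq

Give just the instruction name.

Answer: eq

Derivation:
Stack before ???: [-18, -16]
Stack after ???:  [0]
Checking each choice:
  pop: produces [1]
  drop: produces [1]
  swap: produces [-16, 1]
  eq: MATCH


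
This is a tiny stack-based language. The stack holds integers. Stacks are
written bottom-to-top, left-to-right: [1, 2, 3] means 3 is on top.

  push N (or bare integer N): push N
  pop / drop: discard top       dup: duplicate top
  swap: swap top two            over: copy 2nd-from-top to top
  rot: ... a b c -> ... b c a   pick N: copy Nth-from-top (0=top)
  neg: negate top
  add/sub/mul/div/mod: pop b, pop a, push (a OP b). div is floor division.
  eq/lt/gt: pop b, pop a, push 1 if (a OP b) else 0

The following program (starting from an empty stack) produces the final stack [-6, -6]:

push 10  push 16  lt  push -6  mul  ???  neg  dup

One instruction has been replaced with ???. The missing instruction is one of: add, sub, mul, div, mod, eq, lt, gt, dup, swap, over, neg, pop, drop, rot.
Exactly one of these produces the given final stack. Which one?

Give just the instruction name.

Answer: neg

Derivation:
Stack before ???: [-6]
Stack after ???:  [6]
The instruction that transforms [-6] -> [6] is: neg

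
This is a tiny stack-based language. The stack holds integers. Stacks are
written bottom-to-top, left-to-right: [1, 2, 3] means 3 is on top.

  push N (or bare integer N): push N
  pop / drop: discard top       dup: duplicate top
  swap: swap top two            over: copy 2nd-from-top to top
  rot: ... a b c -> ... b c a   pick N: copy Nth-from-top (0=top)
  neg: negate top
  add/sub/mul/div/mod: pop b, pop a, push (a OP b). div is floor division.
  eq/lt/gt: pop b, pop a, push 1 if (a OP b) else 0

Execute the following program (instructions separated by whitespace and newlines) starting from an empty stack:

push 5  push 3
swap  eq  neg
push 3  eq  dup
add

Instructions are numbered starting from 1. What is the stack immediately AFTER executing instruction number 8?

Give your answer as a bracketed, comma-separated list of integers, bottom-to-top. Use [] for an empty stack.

Step 1 ('push 5'): [5]
Step 2 ('push 3'): [5, 3]
Step 3 ('swap'): [3, 5]
Step 4 ('eq'): [0]
Step 5 ('neg'): [0]
Step 6 ('push 3'): [0, 3]
Step 7 ('eq'): [0]
Step 8 ('dup'): [0, 0]

Answer: [0, 0]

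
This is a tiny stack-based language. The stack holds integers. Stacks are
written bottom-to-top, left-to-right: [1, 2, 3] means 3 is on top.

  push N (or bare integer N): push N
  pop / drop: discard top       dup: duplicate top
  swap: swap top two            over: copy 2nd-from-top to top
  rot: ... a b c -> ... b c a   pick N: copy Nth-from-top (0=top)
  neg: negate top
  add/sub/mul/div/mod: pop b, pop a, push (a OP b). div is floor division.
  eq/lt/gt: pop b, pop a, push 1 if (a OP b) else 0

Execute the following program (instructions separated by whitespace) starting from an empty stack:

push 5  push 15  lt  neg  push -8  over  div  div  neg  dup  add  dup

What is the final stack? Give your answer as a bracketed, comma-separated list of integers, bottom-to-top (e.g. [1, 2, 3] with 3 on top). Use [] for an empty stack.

After 'push 5': [5]
After 'push 15': [5, 15]
After 'lt': [1]
After 'neg': [-1]
After 'push -8': [-1, -8]
After 'over': [-1, -8, -1]
After 'div': [-1, 8]
After 'div': [-1]
After 'neg': [1]
After 'dup': [1, 1]
After 'add': [2]
After 'dup': [2, 2]

Answer: [2, 2]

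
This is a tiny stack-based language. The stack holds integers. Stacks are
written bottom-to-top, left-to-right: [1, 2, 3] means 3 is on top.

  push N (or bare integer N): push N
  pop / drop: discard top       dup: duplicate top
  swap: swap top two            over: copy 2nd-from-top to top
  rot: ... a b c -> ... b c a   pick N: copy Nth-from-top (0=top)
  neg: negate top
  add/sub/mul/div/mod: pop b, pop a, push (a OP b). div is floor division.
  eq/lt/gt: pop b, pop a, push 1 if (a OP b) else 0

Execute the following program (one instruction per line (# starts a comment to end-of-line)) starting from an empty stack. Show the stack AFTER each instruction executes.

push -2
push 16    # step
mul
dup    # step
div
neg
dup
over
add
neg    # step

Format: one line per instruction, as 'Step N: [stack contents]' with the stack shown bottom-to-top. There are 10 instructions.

Step 1: [-2]
Step 2: [-2, 16]
Step 3: [-32]
Step 4: [-32, -32]
Step 5: [1]
Step 6: [-1]
Step 7: [-1, -1]
Step 8: [-1, -1, -1]
Step 9: [-1, -2]
Step 10: [-1, 2]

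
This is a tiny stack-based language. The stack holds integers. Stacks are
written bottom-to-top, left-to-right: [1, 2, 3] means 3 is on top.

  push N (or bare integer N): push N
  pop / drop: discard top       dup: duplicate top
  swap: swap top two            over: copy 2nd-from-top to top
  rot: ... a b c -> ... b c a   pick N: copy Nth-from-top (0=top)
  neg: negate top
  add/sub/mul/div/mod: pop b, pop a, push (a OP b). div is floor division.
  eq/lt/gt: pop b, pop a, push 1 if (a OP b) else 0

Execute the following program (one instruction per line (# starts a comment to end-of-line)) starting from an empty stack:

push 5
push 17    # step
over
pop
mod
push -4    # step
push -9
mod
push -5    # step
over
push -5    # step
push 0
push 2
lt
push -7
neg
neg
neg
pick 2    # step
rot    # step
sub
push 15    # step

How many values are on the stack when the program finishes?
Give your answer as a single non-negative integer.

After 'push 5': stack = [5] (depth 1)
After 'push 17': stack = [5, 17] (depth 2)
After 'over': stack = [5, 17, 5] (depth 3)
After 'pop': stack = [5, 17] (depth 2)
After 'mod': stack = [5] (depth 1)
After 'push -4': stack = [5, -4] (depth 2)
After 'push -9': stack = [5, -4, -9] (depth 3)
After 'mod': stack = [5, -4] (depth 2)
After 'push -5': stack = [5, -4, -5] (depth 3)
After 'over': stack = [5, -4, -5, -4] (depth 4)
  ...
After 'push 2': stack = [5, -4, -5, -4, -5, 0, 2] (depth 7)
After 'lt': stack = [5, -4, -5, -4, -5, 1] (depth 6)
After 'push -7': stack = [5, -4, -5, -4, -5, 1, -7] (depth 7)
After 'neg': stack = [5, -4, -5, -4, -5, 1, 7] (depth 7)
After 'neg': stack = [5, -4, -5, -4, -5, 1, -7] (depth 7)
After 'neg': stack = [5, -4, -5, -4, -5, 1, 7] (depth 7)
After 'pick 2': stack = [5, -4, -5, -4, -5, 1, 7, -5] (depth 8)
After 'rot': stack = [5, -4, -5, -4, -5, 7, -5, 1] (depth 8)
After 'sub': stack = [5, -4, -5, -4, -5, 7, -6] (depth 7)
After 'push 15': stack = [5, -4, -5, -4, -5, 7, -6, 15] (depth 8)

Answer: 8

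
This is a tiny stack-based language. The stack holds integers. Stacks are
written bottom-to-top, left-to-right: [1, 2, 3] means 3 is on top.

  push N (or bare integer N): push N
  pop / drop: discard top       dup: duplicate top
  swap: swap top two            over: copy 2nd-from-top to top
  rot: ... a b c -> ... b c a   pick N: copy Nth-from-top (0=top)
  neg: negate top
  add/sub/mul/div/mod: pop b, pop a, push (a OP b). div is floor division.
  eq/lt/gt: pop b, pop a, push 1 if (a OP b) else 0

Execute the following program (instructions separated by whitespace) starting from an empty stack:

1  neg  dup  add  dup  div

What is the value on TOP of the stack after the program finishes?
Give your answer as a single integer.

After 'push 1': [1]
After 'neg': [-1]
After 'dup': [-1, -1]
After 'add': [-2]
After 'dup': [-2, -2]
After 'div': [1]

Answer: 1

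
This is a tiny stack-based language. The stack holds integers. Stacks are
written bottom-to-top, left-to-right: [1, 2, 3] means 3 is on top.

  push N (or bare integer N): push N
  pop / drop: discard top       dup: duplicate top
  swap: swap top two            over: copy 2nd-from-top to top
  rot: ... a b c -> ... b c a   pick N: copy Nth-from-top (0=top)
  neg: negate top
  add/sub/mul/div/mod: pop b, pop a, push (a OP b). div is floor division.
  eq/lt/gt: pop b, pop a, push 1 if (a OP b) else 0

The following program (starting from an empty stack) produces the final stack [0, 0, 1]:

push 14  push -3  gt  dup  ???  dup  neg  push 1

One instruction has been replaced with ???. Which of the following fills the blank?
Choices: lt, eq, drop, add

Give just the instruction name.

Answer: lt

Derivation:
Stack before ???: [1, 1]
Stack after ???:  [0]
Checking each choice:
  lt: MATCH
  eq: produces [1, -1, 1]
  drop: produces [1, -1, 1]
  add: produces [2, -2, 1]


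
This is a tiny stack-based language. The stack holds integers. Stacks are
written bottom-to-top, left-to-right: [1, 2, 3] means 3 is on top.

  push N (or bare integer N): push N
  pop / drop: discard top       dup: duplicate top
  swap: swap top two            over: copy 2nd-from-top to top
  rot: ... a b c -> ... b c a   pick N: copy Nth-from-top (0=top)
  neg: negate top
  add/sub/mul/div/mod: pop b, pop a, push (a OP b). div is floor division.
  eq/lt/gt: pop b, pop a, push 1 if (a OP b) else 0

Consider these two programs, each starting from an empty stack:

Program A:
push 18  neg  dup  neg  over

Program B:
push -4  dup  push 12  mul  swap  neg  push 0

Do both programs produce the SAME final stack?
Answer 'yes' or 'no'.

Answer: no

Derivation:
Program A trace:
  After 'push 18': [18]
  After 'neg': [-18]
  After 'dup': [-18, -18]
  After 'neg': [-18, 18]
  After 'over': [-18, 18, -18]
Program A final stack: [-18, 18, -18]

Program B trace:
  After 'push -4': [-4]
  After 'dup': [-4, -4]
  After 'push 12': [-4, -4, 12]
  After 'mul': [-4, -48]
  After 'swap': [-48, -4]
  After 'neg': [-48, 4]
  After 'push 0': [-48, 4, 0]
Program B final stack: [-48, 4, 0]
Same: no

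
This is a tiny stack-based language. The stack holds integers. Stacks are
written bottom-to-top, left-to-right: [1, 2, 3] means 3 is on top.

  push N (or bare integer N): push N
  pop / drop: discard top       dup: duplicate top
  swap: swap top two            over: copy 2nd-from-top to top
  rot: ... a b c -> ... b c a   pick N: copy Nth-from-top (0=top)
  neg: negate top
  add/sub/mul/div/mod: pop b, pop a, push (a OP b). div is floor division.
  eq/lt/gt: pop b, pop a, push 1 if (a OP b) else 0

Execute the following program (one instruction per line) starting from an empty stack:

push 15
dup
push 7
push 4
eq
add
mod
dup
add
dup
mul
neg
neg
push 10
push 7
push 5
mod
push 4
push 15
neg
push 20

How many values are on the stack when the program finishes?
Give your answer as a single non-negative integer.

After 'push 15': stack = [15] (depth 1)
After 'dup': stack = [15, 15] (depth 2)
After 'push 7': stack = [15, 15, 7] (depth 3)
After 'push 4': stack = [15, 15, 7, 4] (depth 4)
After 'eq': stack = [15, 15, 0] (depth 3)
After 'add': stack = [15, 15] (depth 2)
After 'mod': stack = [0] (depth 1)
After 'dup': stack = [0, 0] (depth 2)
After 'add': stack = [0] (depth 1)
After 'dup': stack = [0, 0] (depth 2)
  ...
After 'neg': stack = [0] (depth 1)
After 'neg': stack = [0] (depth 1)
After 'push 10': stack = [0, 10] (depth 2)
After 'push 7': stack = [0, 10, 7] (depth 3)
After 'push 5': stack = [0, 10, 7, 5] (depth 4)
After 'mod': stack = [0, 10, 2] (depth 3)
After 'push 4': stack = [0, 10, 2, 4] (depth 4)
After 'push 15': stack = [0, 10, 2, 4, 15] (depth 5)
After 'neg': stack = [0, 10, 2, 4, -15] (depth 5)
After 'push 20': stack = [0, 10, 2, 4, -15, 20] (depth 6)

Answer: 6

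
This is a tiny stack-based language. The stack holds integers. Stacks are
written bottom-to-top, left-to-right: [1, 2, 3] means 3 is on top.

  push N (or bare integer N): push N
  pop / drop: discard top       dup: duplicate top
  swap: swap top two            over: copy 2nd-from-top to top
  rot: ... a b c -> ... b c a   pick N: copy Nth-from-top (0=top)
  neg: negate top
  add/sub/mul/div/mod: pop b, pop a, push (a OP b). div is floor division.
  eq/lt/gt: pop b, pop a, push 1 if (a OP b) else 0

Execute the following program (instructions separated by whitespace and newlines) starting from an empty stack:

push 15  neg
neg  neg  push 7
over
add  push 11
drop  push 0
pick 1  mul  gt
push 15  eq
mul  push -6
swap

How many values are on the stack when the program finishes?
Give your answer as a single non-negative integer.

After 'push 15': stack = [15] (depth 1)
After 'neg': stack = [-15] (depth 1)
After 'neg': stack = [15] (depth 1)
After 'neg': stack = [-15] (depth 1)
After 'push 7': stack = [-15, 7] (depth 2)
After 'over': stack = [-15, 7, -15] (depth 3)
After 'add': stack = [-15, -8] (depth 2)
After 'push 11': stack = [-15, -8, 11] (depth 3)
After 'drop': stack = [-15, -8] (depth 2)
After 'push 0': stack = [-15, -8, 0] (depth 3)
After 'pick 1': stack = [-15, -8, 0, -8] (depth 4)
After 'mul': stack = [-15, -8, 0] (depth 3)
After 'gt': stack = [-15, 0] (depth 2)
After 'push 15': stack = [-15, 0, 15] (depth 3)
After 'eq': stack = [-15, 0] (depth 2)
After 'mul': stack = [0] (depth 1)
After 'push -6': stack = [0, -6] (depth 2)
After 'swap': stack = [-6, 0] (depth 2)

Answer: 2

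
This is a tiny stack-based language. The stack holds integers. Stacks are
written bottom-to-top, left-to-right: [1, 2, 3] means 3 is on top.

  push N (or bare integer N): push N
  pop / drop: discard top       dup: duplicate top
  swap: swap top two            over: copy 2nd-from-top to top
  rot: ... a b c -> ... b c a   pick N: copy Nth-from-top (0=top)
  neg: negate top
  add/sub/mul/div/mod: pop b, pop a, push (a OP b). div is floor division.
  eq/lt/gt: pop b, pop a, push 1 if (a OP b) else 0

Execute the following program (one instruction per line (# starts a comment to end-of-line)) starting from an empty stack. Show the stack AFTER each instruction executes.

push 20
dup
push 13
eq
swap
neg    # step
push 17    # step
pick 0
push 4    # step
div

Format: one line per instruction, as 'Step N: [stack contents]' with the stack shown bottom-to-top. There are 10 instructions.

Step 1: [20]
Step 2: [20, 20]
Step 3: [20, 20, 13]
Step 4: [20, 0]
Step 5: [0, 20]
Step 6: [0, -20]
Step 7: [0, -20, 17]
Step 8: [0, -20, 17, 17]
Step 9: [0, -20, 17, 17, 4]
Step 10: [0, -20, 17, 4]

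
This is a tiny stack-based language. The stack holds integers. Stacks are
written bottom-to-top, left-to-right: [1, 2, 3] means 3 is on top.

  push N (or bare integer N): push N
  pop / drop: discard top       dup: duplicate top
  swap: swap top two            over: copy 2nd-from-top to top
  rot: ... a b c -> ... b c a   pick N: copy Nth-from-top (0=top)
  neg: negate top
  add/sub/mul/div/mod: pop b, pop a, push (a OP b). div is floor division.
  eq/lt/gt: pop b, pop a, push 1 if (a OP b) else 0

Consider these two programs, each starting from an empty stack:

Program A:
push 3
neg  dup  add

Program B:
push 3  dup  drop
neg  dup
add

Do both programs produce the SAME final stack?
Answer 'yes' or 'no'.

Answer: yes

Derivation:
Program A trace:
  After 'push 3': [3]
  After 'neg': [-3]
  After 'dup': [-3, -3]
  After 'add': [-6]
Program A final stack: [-6]

Program B trace:
  After 'push 3': [3]
  After 'dup': [3, 3]
  After 'drop': [3]
  After 'neg': [-3]
  After 'dup': [-3, -3]
  After 'add': [-6]
Program B final stack: [-6]
Same: yes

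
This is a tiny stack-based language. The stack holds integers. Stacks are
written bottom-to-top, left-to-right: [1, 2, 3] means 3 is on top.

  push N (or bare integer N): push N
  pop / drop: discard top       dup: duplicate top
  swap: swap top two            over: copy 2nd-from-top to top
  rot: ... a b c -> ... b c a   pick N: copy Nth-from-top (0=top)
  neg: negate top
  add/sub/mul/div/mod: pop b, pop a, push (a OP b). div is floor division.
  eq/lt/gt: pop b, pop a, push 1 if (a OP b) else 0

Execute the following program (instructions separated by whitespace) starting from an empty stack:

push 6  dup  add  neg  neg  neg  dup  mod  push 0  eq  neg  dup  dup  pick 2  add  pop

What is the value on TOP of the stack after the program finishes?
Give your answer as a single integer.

After 'push 6': [6]
After 'dup': [6, 6]
After 'add': [12]
After 'neg': [-12]
After 'neg': [12]
After 'neg': [-12]
After 'dup': [-12, -12]
After 'mod': [0]
After 'push 0': [0, 0]
After 'eq': [1]
After 'neg': [-1]
After 'dup': [-1, -1]
After 'dup': [-1, -1, -1]
After 'pick 2': [-1, -1, -1, -1]
After 'add': [-1, -1, -2]
After 'pop': [-1, -1]

Answer: -1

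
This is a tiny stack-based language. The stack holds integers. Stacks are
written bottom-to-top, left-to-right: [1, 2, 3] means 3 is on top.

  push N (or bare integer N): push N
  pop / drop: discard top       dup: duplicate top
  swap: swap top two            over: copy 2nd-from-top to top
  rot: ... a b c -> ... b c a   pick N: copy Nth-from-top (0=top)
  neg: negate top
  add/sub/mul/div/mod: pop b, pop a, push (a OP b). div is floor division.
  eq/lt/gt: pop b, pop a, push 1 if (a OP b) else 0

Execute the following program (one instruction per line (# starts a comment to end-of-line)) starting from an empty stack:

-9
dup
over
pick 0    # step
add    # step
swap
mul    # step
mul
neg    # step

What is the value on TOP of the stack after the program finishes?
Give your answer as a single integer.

Answer: 1458

Derivation:
After 'push -9': [-9]
After 'dup': [-9, -9]
After 'over': [-9, -9, -9]
After 'pick 0': [-9, -9, -9, -9]
After 'add': [-9, -9, -18]
After 'swap': [-9, -18, -9]
After 'mul': [-9, 162]
After 'mul': [-1458]
After 'neg': [1458]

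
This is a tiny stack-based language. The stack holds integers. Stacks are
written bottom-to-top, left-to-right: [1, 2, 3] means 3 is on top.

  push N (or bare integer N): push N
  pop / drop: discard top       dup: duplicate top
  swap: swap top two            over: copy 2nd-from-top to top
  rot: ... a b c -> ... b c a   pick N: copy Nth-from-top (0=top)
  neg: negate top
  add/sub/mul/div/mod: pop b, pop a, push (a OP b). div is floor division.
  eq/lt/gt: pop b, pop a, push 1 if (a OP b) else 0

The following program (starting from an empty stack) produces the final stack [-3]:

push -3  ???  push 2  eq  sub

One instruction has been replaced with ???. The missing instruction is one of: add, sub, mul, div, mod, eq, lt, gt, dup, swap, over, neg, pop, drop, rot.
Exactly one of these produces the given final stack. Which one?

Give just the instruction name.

Stack before ???: [-3]
Stack after ???:  [-3, -3]
The instruction that transforms [-3] -> [-3, -3] is: dup

Answer: dup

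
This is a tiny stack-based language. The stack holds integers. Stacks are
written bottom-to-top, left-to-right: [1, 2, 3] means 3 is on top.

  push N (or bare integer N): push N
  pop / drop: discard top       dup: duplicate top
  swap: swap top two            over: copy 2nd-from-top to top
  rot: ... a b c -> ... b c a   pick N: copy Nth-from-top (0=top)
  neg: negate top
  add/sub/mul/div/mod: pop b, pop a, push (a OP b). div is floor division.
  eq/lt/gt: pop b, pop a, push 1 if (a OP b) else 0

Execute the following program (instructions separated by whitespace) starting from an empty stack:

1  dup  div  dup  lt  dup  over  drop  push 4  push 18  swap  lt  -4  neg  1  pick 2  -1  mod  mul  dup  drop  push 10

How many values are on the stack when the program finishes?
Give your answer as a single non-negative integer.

After 'push 1': stack = [1] (depth 1)
After 'dup': stack = [1, 1] (depth 2)
After 'div': stack = [1] (depth 1)
After 'dup': stack = [1, 1] (depth 2)
After 'lt': stack = [0] (depth 1)
After 'dup': stack = [0, 0] (depth 2)
After 'over': stack = [0, 0, 0] (depth 3)
After 'drop': stack = [0, 0] (depth 2)
After 'push 4': stack = [0, 0, 4] (depth 3)
After 'push 18': stack = [0, 0, 4, 18] (depth 4)
  ...
After 'push -4': stack = [0, 0, 0, -4] (depth 4)
After 'neg': stack = [0, 0, 0, 4] (depth 4)
After 'push 1': stack = [0, 0, 0, 4, 1] (depth 5)
After 'pick 2': stack = [0, 0, 0, 4, 1, 0] (depth 6)
After 'push -1': stack = [0, 0, 0, 4, 1, 0, -1] (depth 7)
After 'mod': stack = [0, 0, 0, 4, 1, 0] (depth 6)
After 'mul': stack = [0, 0, 0, 4, 0] (depth 5)
After 'dup': stack = [0, 0, 0, 4, 0, 0] (depth 6)
After 'drop': stack = [0, 0, 0, 4, 0] (depth 5)
After 'push 10': stack = [0, 0, 0, 4, 0, 10] (depth 6)

Answer: 6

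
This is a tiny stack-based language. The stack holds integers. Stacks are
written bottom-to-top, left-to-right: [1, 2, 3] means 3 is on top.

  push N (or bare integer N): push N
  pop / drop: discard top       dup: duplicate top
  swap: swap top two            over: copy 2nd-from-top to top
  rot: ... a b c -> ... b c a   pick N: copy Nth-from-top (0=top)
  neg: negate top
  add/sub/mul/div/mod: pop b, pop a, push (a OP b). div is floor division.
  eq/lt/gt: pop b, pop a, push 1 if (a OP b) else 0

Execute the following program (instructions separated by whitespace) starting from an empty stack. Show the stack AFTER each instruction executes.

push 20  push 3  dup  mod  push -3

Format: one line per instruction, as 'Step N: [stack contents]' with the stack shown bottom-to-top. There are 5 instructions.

Step 1: [20]
Step 2: [20, 3]
Step 3: [20, 3, 3]
Step 4: [20, 0]
Step 5: [20, 0, -3]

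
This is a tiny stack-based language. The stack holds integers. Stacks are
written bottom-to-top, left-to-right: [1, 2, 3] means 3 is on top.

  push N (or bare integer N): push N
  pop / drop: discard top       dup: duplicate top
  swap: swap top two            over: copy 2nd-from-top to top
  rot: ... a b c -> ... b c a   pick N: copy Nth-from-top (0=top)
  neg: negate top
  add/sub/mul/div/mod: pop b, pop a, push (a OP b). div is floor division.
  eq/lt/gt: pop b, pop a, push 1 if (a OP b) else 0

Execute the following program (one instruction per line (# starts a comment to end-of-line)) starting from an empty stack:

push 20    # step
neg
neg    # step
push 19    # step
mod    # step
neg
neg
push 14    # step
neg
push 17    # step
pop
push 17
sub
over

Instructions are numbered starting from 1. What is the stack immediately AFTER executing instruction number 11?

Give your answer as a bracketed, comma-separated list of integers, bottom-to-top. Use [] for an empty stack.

Answer: [1, -14]

Derivation:
Step 1 ('push 20'): [20]
Step 2 ('neg'): [-20]
Step 3 ('neg'): [20]
Step 4 ('push 19'): [20, 19]
Step 5 ('mod'): [1]
Step 6 ('neg'): [-1]
Step 7 ('neg'): [1]
Step 8 ('push 14'): [1, 14]
Step 9 ('neg'): [1, -14]
Step 10 ('push 17'): [1, -14, 17]
Step 11 ('pop'): [1, -14]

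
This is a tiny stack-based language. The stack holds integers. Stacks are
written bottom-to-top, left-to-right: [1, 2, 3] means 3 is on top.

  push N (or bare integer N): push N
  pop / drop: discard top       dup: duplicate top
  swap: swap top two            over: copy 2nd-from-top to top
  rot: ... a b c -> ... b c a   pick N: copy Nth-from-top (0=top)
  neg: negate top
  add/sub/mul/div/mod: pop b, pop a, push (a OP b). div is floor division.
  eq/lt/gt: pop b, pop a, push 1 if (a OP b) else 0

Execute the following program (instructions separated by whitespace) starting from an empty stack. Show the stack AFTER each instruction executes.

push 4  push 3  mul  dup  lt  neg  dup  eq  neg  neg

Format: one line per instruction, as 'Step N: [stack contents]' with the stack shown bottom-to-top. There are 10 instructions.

Step 1: [4]
Step 2: [4, 3]
Step 3: [12]
Step 4: [12, 12]
Step 5: [0]
Step 6: [0]
Step 7: [0, 0]
Step 8: [1]
Step 9: [-1]
Step 10: [1]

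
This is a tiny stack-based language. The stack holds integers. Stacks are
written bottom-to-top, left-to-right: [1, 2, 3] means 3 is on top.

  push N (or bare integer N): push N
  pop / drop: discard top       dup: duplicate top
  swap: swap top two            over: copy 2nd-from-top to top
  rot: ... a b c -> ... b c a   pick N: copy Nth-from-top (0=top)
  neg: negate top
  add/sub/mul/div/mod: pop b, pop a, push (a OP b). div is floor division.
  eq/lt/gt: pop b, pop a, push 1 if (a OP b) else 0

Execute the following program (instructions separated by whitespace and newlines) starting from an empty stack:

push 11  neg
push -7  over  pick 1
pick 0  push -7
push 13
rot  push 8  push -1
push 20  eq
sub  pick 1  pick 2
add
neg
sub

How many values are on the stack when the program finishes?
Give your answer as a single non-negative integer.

After 'push 11': stack = [11] (depth 1)
After 'neg': stack = [-11] (depth 1)
After 'push -7': stack = [-11, -7] (depth 2)
After 'over': stack = [-11, -7, -11] (depth 3)
After 'pick 1': stack = [-11, -7, -11, -7] (depth 4)
After 'pick 0': stack = [-11, -7, -11, -7, -7] (depth 5)
After 'push -7': stack = [-11, -7, -11, -7, -7, -7] (depth 6)
After 'push 13': stack = [-11, -7, -11, -7, -7, -7, 13] (depth 7)
After 'rot': stack = [-11, -7, -11, -7, -7, 13, -7] (depth 7)
After 'push 8': stack = [-11, -7, -11, -7, -7, 13, -7, 8] (depth 8)
After 'push -1': stack = [-11, -7, -11, -7, -7, 13, -7, 8, -1] (depth 9)
After 'push 20': stack = [-11, -7, -11, -7, -7, 13, -7, 8, -1, 20] (depth 10)
After 'eq': stack = [-11, -7, -11, -7, -7, 13, -7, 8, 0] (depth 9)
After 'sub': stack = [-11, -7, -11, -7, -7, 13, -7, 8] (depth 8)
After 'pick 1': stack = [-11, -7, -11, -7, -7, 13, -7, 8, -7] (depth 9)
After 'pick 2': stack = [-11, -7, -11, -7, -7, 13, -7, 8, -7, -7] (depth 10)
After 'add': stack = [-11, -7, -11, -7, -7, 13, -7, 8, -14] (depth 9)
After 'neg': stack = [-11, -7, -11, -7, -7, 13, -7, 8, 14] (depth 9)
After 'sub': stack = [-11, -7, -11, -7, -7, 13, -7, -6] (depth 8)

Answer: 8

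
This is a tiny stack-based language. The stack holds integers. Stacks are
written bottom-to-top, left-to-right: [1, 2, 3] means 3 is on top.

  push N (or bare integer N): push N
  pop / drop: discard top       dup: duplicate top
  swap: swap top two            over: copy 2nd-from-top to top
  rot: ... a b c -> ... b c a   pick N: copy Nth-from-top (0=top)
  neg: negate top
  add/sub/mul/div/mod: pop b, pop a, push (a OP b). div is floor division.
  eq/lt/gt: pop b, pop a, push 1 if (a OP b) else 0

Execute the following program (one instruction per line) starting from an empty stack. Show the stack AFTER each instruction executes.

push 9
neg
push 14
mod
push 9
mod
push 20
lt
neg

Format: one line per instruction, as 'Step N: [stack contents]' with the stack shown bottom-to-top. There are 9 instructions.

Step 1: [9]
Step 2: [-9]
Step 3: [-9, 14]
Step 4: [5]
Step 5: [5, 9]
Step 6: [5]
Step 7: [5, 20]
Step 8: [1]
Step 9: [-1]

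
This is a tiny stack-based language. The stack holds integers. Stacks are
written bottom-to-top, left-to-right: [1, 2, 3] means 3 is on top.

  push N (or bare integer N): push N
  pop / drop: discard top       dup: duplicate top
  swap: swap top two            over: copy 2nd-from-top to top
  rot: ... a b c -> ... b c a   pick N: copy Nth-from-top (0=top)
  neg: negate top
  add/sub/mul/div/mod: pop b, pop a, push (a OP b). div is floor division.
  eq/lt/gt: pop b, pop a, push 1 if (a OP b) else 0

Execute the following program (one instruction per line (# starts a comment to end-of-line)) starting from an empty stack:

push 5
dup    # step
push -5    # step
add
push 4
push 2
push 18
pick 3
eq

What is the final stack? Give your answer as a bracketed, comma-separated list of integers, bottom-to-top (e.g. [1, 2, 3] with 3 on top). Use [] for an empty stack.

Answer: [5, 0, 4, 2, 0]

Derivation:
After 'push 5': [5]
After 'dup': [5, 5]
After 'push -5': [5, 5, -5]
After 'add': [5, 0]
After 'push 4': [5, 0, 4]
After 'push 2': [5, 0, 4, 2]
After 'push 18': [5, 0, 4, 2, 18]
After 'pick 3': [5, 0, 4, 2, 18, 0]
After 'eq': [5, 0, 4, 2, 0]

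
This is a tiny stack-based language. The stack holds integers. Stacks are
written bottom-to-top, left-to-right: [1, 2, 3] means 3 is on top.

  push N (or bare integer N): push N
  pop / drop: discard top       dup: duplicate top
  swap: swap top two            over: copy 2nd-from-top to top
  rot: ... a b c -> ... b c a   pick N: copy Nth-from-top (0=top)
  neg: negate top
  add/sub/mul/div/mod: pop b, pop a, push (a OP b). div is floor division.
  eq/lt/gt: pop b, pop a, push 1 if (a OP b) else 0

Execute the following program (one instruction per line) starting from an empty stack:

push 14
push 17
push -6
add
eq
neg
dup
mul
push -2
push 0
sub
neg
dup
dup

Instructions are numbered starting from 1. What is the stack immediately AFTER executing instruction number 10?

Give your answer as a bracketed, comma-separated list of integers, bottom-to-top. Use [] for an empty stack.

Answer: [0, -2, 0]

Derivation:
Step 1 ('push 14'): [14]
Step 2 ('push 17'): [14, 17]
Step 3 ('push -6'): [14, 17, -6]
Step 4 ('add'): [14, 11]
Step 5 ('eq'): [0]
Step 6 ('neg'): [0]
Step 7 ('dup'): [0, 0]
Step 8 ('mul'): [0]
Step 9 ('push -2'): [0, -2]
Step 10 ('push 0'): [0, -2, 0]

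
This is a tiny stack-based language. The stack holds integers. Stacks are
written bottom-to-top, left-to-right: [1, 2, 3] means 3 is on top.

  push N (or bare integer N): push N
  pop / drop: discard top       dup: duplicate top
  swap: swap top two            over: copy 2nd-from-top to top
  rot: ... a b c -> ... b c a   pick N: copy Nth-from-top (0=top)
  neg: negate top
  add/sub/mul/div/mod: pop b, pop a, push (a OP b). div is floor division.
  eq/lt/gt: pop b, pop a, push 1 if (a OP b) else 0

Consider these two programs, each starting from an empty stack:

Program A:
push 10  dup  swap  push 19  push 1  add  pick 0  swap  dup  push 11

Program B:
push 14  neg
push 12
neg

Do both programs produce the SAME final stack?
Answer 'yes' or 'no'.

Program A trace:
  After 'push 10': [10]
  After 'dup': [10, 10]
  After 'swap': [10, 10]
  After 'push 19': [10, 10, 19]
  After 'push 1': [10, 10, 19, 1]
  After 'add': [10, 10, 20]
  After 'pick 0': [10, 10, 20, 20]
  After 'swap': [10, 10, 20, 20]
  After 'dup': [10, 10, 20, 20, 20]
  After 'push 11': [10, 10, 20, 20, 20, 11]
Program A final stack: [10, 10, 20, 20, 20, 11]

Program B trace:
  After 'push 14': [14]
  After 'neg': [-14]
  After 'push 12': [-14, 12]
  After 'neg': [-14, -12]
Program B final stack: [-14, -12]
Same: no

Answer: no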